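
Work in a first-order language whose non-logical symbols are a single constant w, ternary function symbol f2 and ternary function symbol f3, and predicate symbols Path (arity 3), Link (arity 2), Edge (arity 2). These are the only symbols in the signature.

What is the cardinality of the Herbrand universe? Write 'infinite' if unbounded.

infinite

The signature has at least one function symbol (f2, arity 3) and at least one constant (w).
Iterating f2 gives infinitely many distinct ground terms: w, f2(w, w, w), f2(f2(w, w, w), f2(w, w, w), f2(w, w, w)), ...
So the Herbrand universe is infinite.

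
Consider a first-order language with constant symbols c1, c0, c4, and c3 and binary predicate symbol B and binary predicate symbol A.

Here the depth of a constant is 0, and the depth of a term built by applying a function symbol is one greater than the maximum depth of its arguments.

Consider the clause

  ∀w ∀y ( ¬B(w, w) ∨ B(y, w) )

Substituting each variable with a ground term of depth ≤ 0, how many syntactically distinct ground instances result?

Ground terms of depth ≤ 0:
  With no function symbols every ground term is a constant, so there are exactly 4 ground terms at every depth bound.
  N_0 = 4
  Explicitly: c1, c0, c4, c3.
So there are 4 ground terms available for substitution.
The body mentions every one of the 2 quantified variables; since ground terms form a free algebra, no two substitutions collapse to the same formula.
Number of ground instances = 4^2 = 16.

16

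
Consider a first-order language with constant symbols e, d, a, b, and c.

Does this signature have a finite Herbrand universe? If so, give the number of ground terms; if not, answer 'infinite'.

5

There are no function symbols, so every ground term is one of the 5 constants.
The Herbrand universe is {e, d, a, b, c}, which is finite with 5 elements.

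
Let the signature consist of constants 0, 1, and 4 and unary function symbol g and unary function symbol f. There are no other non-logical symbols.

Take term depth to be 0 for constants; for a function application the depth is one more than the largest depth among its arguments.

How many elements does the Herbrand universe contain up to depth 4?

Write N_k for the number of ground terms of depth ≤ k. A term of depth ≤ k is either a constant or a function symbol applied to arguments of depth ≤ k−1, so N_k = 3 + N_{k-1} + N_{k-1}.
N_0 = 3
N_1 = 3 + 3 + 3 = 9
N_2 = 3 + 9 + 9 = 21
N_3 = 3 + 21 + 21 = 45
N_4 = 3 + 45 + 45 = 93

93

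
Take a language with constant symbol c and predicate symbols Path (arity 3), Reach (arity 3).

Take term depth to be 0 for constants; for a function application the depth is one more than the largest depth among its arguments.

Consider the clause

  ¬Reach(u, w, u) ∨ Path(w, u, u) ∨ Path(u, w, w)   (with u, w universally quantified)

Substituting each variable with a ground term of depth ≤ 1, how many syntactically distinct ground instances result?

Ground terms of depth ≤ 1:
  With no function symbols every ground term is a constant, so there is exactly 1 ground term at every depth bound.
  N_0 = 1
  N_1 = 1
  Explicitly: c.
So there is exactly 1 ground term available for substitution.
The body mentions every one of the 2 quantified variables; since ground terms form a free algebra, no two substitutions collapse to the same formula.
Number of ground instances = 1^2 = 1.

1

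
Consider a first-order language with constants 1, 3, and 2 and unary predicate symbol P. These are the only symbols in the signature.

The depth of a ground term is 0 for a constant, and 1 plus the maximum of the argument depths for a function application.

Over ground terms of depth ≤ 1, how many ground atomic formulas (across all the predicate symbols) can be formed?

First count ground terms of depth ≤ 1.
With no function symbols every ground term is a constant, so there are exactly 3 ground terms at every depth bound.
N_0 = 3
N_1 = 3
Explicitly: 1, 3, 2.
So |H| = 3.
A ground atom is a predicate applied to a tuple of terms from H, so the count is the sum over predicates of |H|^arity:
  P: 3
Total ground atoms: 3.

3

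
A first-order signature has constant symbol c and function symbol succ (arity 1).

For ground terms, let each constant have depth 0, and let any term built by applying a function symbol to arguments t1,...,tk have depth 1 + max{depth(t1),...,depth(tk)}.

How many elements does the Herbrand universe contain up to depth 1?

Count level by level. With function symbols succ/1, the terms of depth ≤ k are the 1 constant together with each function applied to depth-≤(k−1) tuples, so N_k = 1 + N_{k-1}.
N_0 = 1
N_1 = 1 + 1 = 2

2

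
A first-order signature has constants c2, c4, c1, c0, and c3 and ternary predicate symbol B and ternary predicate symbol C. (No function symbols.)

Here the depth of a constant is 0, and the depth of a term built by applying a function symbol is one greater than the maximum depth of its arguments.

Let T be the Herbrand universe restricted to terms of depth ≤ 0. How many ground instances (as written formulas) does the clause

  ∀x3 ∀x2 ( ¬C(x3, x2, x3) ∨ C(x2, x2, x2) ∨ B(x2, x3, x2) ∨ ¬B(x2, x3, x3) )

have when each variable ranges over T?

25

Ground terms of depth ≤ 0:
  With no function symbols every ground term is a constant, so there are exactly 5 ground terms at every depth bound.
  N_0 = 5
So there are 5 ground terms available for substitution.
The clause has 2 distinct variables (x3, x2), each appearing in the body. In the free term algebra distinct substitutions yield syntactically distinct ground instances.
Number of ground instances = 5^2 = 25.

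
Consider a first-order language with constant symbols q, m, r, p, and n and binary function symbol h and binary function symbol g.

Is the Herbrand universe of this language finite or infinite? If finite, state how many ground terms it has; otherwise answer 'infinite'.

The signature has at least one function symbol (h, arity 2) and at least one constant (q).
Iterating h gives infinitely many distinct ground terms: q, h(q, q), h(h(q, q), h(q, q)), ...
So the Herbrand universe is infinite.

infinite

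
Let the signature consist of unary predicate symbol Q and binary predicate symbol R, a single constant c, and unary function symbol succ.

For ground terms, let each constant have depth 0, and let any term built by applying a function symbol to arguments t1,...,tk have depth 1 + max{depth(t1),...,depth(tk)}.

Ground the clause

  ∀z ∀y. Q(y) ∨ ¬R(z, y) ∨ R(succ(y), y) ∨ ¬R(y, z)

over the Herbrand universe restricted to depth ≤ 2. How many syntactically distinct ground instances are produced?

Ground terms of depth ≤ 2:
  If N_k denotes the number of depth-≤k ground terms, the 1 constant gives N_0 = 1, and each function symbol of arity r contributes N_{k-1}^r new terms at level k: N_k = 1 + N_{k-1}.
  N_0 = 1
  N_1 = 1 + 1 = 2
  N_2 = 1 + 2 = 3
So there are 3 ground terms available for substitution.
There are 2 variables to instantiate (z, y), each occurring in at least one literal, so different choices give different ground instances.
Number of ground instances = 3^2 = 9.

9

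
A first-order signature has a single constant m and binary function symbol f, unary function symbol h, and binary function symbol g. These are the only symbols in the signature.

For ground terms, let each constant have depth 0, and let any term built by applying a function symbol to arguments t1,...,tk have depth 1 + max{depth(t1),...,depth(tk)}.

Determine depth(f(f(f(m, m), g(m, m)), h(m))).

3

depth(f(m, m)) = 1 + max(0, 0) = 1
depth(g(m, m)) = 1 + max(0, 0) = 1
depth(f(f(m, m), g(m, m))) = 1 + max(1, 1) = 2
depth(h(m)) = 1 + depth(m) = 1 + 0 = 1
depth(f(f(f(m, m), g(m, m)), h(m))) = 1 + max(2, 1) = 3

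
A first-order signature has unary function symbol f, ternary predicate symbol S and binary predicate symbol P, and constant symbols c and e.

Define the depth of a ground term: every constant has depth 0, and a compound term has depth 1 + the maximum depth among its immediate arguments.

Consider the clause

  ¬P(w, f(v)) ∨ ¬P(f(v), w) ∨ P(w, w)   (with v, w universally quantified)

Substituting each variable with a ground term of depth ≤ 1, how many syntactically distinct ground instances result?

16

Ground terms of depth ≤ 1:
  Let N_k = |{terms of depth ≤ k}|. Then N_0 = 2 and N_k = 2 + N_{k-1} for k ≥ 1 (one summand per function symbol, arity giving the exponent).
  N_0 = 2
  N_1 = 2 + 2 = 4
So there are 4 ground terms available for substitution.
The body mentions every one of the 2 quantified variables; since ground terms form a free algebra, no two substitutions collapse to the same formula.
Number of ground instances = 4^2 = 16.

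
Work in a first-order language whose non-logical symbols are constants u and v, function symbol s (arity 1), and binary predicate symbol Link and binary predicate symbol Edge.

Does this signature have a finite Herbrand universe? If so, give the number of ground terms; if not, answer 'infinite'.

infinite

The signature has at least one function symbol (s, arity 1) and at least one constant (u).
Iterating s gives infinitely many distinct ground terms: u, s(u), s(s(u)), ...
So the Herbrand universe is infinite.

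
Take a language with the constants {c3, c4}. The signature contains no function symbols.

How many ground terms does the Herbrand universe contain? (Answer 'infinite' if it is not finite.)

2

There are no function symbols, so every ground term is one of the 2 constants.
The Herbrand universe is {c3, c4}, which is finite with 2 elements.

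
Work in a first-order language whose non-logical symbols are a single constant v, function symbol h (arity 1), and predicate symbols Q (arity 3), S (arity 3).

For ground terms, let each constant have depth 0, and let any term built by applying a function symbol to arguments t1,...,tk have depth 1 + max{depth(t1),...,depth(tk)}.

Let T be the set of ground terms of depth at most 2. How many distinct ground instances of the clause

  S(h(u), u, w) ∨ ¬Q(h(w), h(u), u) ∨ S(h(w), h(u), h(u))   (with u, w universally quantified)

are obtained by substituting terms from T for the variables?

9

Ground terms of depth ≤ 2:
  Count level by level. With function symbols h/1, the terms of depth ≤ k are the 1 constant together with each function applied to depth-≤(k−1) tuples, so N_k = 1 + N_{k-1}.
  N_0 = 1
  N_1 = 1 + 1 = 2
  N_2 = 1 + 2 = 3
So there are 3 ground terms available for substitution.
The clause has 2 distinct variables (u, w), each appearing in the body. In the free term algebra distinct substitutions yield syntactically distinct ground instances.
Number of ground instances = 3^2 = 9.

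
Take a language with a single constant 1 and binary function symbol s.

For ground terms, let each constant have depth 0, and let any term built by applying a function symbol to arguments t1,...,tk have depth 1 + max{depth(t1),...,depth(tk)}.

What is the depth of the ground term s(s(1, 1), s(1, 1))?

depth(s(1, 1)) = 1 + max(0, 0) = 1
depth(s(s(1, 1), s(1, 1))) = 1 + max(1, 1) = 2

2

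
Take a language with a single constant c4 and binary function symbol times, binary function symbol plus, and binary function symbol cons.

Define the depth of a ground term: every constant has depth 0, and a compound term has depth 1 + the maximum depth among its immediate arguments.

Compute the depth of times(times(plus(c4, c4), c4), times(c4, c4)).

3

depth(plus(c4, c4)) = 1 + max(0, 0) = 1
depth(times(plus(c4, c4), c4)) = 1 + max(1, 0) = 2
depth(times(c4, c4)) = 1 + max(0, 0) = 1
depth(times(times(plus(c4, c4), c4), times(c4, c4))) = 1 + max(2, 1) = 3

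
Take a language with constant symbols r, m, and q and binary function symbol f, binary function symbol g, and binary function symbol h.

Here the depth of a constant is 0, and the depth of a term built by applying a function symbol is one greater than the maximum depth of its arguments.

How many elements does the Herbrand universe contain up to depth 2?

2703

Let N_k count ground terms of depth at most k. Each non-constant term of depth ≤ k is some function symbol applied to depth-≤(k−1) arguments, giving N_k = 3 + N_{k-1}^2 + N_{k-1}^2 + N_{k-1}^2.
N_0 = 3
N_1 = 3 + 3^2 + 3^2 + 3^2 = 30
N_2 = 3 + 30^2 + 30^2 + 30^2 = 2703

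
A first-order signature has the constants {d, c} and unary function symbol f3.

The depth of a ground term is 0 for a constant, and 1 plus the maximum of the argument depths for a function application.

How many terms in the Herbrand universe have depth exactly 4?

2

Write N_k for the number of ground terms of depth ≤ k. A term of depth ≤ k is either a constant or a function symbol applied to arguments of depth ≤ k−1, so N_k = 2 + N_{k-1}.
N_0 = 2
N_1 = 2 + 2 = 4
N_2 = 2 + 4 = 6
N_3 = 2 + 6 = 8
N_4 = 2 + 8 = 10
Terms of depth exactly 4: N_4 − N_3 = 10 − 8 = 2.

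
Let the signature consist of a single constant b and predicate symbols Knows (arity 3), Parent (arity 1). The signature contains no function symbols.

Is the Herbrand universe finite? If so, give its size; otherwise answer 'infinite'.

There are no function symbols, so the only ground term is the single constant.
The Herbrand universe is {b}, finite with 1 element.

1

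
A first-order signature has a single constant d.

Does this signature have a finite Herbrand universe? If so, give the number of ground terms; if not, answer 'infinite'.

1

There are no function symbols, so the only ground term is the single constant.
The Herbrand universe is {d}, finite with 1 element.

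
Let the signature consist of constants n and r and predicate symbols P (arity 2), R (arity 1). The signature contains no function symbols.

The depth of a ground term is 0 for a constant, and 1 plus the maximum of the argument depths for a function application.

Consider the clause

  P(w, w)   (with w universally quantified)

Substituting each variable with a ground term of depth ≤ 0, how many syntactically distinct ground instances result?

Ground terms of depth ≤ 0:
  With no function symbols every ground term is a constant, so there are exactly 2 ground terms at every depth bound.
  N_0 = 2
So there are 2 ground terms available for substitution.
The variable w ranges independently over the available ground terms, and distinct assignments produce distinct instances.
Number of ground instances = 2.

2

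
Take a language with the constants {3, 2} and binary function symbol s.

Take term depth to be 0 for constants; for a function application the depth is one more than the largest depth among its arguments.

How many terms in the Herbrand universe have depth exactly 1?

Count level by level. With function symbols s/2, the terms of depth ≤ k are the 2 constants together with each function applied to depth-≤(k−1) tuples, so N_k = 2 + N_{k-1}^2.
N_0 = 2
N_1 = 2 + 2^2 = 6
Terms of depth exactly 1: N_1 − N_0 = 6 − 2 = 4.

4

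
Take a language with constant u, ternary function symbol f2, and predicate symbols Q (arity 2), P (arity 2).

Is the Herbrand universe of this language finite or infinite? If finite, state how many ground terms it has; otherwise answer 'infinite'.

The signature has at least one function symbol (f2, arity 3) and at least one constant (u).
Iterating f2 gives infinitely many distinct ground terms: u, f2(u, u, u), f2(f2(u, u, u), f2(u, u, u), f2(u, u, u)), ...
So the Herbrand universe is infinite.

infinite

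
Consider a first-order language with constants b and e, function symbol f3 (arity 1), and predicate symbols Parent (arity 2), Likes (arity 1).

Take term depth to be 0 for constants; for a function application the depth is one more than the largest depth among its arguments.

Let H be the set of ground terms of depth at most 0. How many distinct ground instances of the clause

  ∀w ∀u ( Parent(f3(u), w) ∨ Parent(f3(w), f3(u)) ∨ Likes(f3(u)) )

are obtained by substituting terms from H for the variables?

Ground terms of depth ≤ 0:
  Let N_k = |{terms of depth ≤ k}|. Then N_0 = 2 and N_k = 2 + N_{k-1} for k ≥ 1 (one summand per function symbol, arity giving the exponent).
  N_0 = 2
So there are 2 ground terms available for substitution.
There are 2 variables to instantiate (w, u), each occurring in at least one literal, so different choices give different ground instances.
Number of ground instances = 2^2 = 4.

4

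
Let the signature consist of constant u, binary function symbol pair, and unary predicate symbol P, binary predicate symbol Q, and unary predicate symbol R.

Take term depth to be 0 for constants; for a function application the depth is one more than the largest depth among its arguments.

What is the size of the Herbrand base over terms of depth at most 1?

First count ground terms of depth ≤ 1.
If N_k denotes the number of depth-≤k ground terms, the 1 constant gives N_0 = 1, and each function symbol of arity r contributes N_{k-1}^r new terms at level k: N_k = 1 + N_{k-1}^2.
N_0 = 1
N_1 = 1 + 1^2 = 2
Explicitly: u, pair(u, u).
So |H| = 2.
Each predicate of arity r yields |H|^r ground atoms (one per choice of an r-tuple from H):
  P: 2;  Q: 2^2 = 4;  R: 2
Total ground atoms: 2 + 4 + 2 = 8.

8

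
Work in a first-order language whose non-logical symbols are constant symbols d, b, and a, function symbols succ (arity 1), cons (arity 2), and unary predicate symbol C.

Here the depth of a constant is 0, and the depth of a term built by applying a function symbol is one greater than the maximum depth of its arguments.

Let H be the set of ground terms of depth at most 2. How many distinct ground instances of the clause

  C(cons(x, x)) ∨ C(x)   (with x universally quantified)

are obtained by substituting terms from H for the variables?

243

Ground terms of depth ≤ 2:
  Count level by level. With function symbols succ/1, cons/2, the terms of depth ≤ k are the 3 constants together with each function applied to depth-≤(k−1) tuples, so N_k = 3 + N_{k-1} + N_{k-1}^2.
  N_0 = 3
  N_1 = 3 + 3 + 3^2 = 15
  N_2 = 3 + 15 + 15^2 = 243
So there are 243 ground terms available for substitution.
The variable x ranges independently over the available ground terms, and distinct assignments produce distinct instances.
Number of ground instances = 243.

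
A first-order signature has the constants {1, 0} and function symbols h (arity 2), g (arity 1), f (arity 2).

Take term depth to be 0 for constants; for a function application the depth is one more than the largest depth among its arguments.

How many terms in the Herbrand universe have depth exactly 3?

182410

Count level by level. With function symbols h/2, g/1, f/2, the terms of depth ≤ k are the 2 constants together with each function applied to depth-≤(k−1) tuples, so N_k = 2 + N_{k-1}^2 + N_{k-1} + N_{k-1}^2.
N_0 = 2
N_1 = 2 + 2^2 + 2 + 2^2 = 12
N_2 = 2 + 12^2 + 12 + 12^2 = 302
N_3 = 2 + 302^2 + 302 + 302^2 = 182712
Terms of depth exactly 3: N_3 − N_2 = 182712 − 302 = 182410.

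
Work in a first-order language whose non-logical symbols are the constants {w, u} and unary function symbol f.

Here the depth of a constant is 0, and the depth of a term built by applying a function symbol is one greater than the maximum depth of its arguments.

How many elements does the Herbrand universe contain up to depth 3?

Let N_k count ground terms of depth at most k. Each non-constant term of depth ≤ k is some function symbol applied to depth-≤(k−1) arguments, giving N_k = 2 + N_{k-1}.
N_0 = 2
N_1 = 2 + 2 = 4
N_2 = 2 + 4 = 6
N_3 = 2 + 6 = 8

8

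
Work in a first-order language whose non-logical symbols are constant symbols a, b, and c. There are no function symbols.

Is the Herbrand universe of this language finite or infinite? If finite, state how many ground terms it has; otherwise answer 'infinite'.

There are no function symbols, so every ground term is one of the 3 constants.
The Herbrand universe is {a, b, c}, which is finite with 3 elements.

3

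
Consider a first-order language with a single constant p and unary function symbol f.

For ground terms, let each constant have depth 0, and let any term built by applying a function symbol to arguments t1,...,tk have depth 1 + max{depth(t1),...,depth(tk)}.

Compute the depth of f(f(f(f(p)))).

depth(f(p)) = 1 + depth(p) = 1 + 0 = 1
depth(f(f(p))) = 1 + depth(f(p)) = 1 + 1 = 2
depth(f(f(f(p)))) = 1 + depth(f(f(p))) = 1 + 2 = 3
depth(f(f(f(f(p))))) = 1 + depth(f(f(f(p)))) = 1 + 3 = 4

4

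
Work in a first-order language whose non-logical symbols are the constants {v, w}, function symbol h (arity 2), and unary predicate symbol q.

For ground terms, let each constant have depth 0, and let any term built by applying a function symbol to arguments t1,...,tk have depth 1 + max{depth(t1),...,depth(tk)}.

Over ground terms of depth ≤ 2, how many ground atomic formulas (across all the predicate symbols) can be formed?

First count ground terms of depth ≤ 2.
Count level by level. With function symbols h/2, the terms of depth ≤ k are the 2 constants together with each function applied to depth-≤(k−1) tuples, so N_k = 2 + N_{k-1}^2.
N_0 = 2
N_1 = 2 + 2^2 = 6
N_2 = 2 + 6^2 = 38
So |H| = 38.
Each predicate of arity r yields |H|^r ground atoms (one per choice of an r-tuple from H):
  q: 38
Total ground atoms: 38.

38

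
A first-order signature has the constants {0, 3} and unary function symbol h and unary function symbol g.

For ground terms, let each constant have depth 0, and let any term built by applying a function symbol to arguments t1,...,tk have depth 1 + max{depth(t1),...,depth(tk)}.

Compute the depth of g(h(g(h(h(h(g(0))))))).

7

depth(g(0)) = 1 + depth(0) = 1 + 0 = 1
depth(h(g(0))) = 1 + depth(g(0)) = 1 + 1 = 2
depth(h(h(g(0)))) = 1 + depth(h(g(0))) = 1 + 2 = 3
depth(h(h(h(g(0))))) = 1 + depth(h(h(g(0)))) = 1 + 3 = 4
depth(g(h(h(h(g(0)))))) = 1 + depth(h(h(h(g(0))))) = 1 + 4 = 5
depth(h(g(h(h(h(g(0))))))) = 1 + depth(g(h(h(h(g(0)))))) = 1 + 5 = 6
depth(g(h(g(h(h(h(g(0)))))))) = 1 + depth(h(g(h(h(h(g(0))))))) = 1 + 6 = 7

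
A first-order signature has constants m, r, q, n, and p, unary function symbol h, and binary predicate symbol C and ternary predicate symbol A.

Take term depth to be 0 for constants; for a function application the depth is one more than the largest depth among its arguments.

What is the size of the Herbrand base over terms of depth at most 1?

1100

First count ground terms of depth ≤ 1.
Count level by level. With function symbols h/1, the terms of depth ≤ k are the 5 constants together with each function applied to depth-≤(k−1) tuples, so N_k = 5 + N_{k-1}.
N_0 = 5
N_1 = 5 + 5 = 10
Explicitly: m, r, q, n, p, h(m), h(r), h(q), h(n), h(p).
So |H| = 10.
Ground atoms are formed by filling each argument slot of a predicate with a term from H, so an r-ary predicate gives |H|^r atoms:
  C: 10^2 = 100;  A: 10^3 = 1000
Total ground atoms: 100 + 1000 = 1100.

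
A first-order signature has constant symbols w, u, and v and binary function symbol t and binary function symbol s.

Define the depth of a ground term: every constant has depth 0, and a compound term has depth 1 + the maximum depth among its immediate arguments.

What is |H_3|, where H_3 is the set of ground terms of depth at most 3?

1566453

Count level by level. With function symbols t/2, s/2, the terms of depth ≤ k are the 3 constants together with each function applied to depth-≤(k−1) tuples, so N_k = 3 + N_{k-1}^2 + N_{k-1}^2.
N_0 = 3
N_1 = 3 + 3^2 + 3^2 = 21
N_2 = 3 + 21^2 + 21^2 = 885
N_3 = 3 + 885^2 + 885^2 = 1566453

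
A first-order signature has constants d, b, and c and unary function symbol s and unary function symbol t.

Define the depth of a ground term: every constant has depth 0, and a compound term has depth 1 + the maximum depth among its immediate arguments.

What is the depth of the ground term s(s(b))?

2

depth(s(b)) = 1 + depth(b) = 1 + 0 = 1
depth(s(s(b))) = 1 + depth(s(b)) = 1 + 1 = 2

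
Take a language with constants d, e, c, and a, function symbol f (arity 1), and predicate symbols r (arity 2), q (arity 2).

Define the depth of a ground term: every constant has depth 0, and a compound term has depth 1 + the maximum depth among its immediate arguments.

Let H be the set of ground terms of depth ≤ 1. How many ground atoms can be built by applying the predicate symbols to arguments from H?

First count ground terms of depth ≤ 1.
Let N_k = |{terms of depth ≤ k}|. Then N_0 = 4 and N_k = 4 + N_{k-1} for k ≥ 1 (one summand per function symbol, arity giving the exponent).
N_0 = 4
N_1 = 4 + 4 = 8
So |H| = 8.
Ground atoms are formed by filling each argument slot of a predicate with a term from H, so an r-ary predicate gives |H|^r atoms:
  r: 8^2 = 64;  q: 8^2 = 64
Total ground atoms: 64 + 64 = 128.

128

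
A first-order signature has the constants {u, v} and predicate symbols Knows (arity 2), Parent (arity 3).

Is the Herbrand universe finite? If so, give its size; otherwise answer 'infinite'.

There are no function symbols, so every ground term is one of the 2 constants.
The Herbrand universe is {u, v}, which is finite with 2 elements.

2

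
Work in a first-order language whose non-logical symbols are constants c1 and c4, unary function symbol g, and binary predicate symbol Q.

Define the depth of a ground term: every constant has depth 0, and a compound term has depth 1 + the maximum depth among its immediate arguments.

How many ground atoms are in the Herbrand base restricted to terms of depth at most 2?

First count ground terms of depth ≤ 2.
Count level by level. With function symbols g/1, the terms of depth ≤ k are the 2 constants together with each function applied to depth-≤(k−1) tuples, so N_k = 2 + N_{k-1}.
N_0 = 2
N_1 = 2 + 2 = 4
N_2 = 2 + 4 = 6
So |H| = 6.
Ground atoms are formed by filling each argument slot of a predicate with a term from H, so an r-ary predicate gives |H|^r atoms:
  Q: 6^2 = 36
Total ground atoms: 36.

36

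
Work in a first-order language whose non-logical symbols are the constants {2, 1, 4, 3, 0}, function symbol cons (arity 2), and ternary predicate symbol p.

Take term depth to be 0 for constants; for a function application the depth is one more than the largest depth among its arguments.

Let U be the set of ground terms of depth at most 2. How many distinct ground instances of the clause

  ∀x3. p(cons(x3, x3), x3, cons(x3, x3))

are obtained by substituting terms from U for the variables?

905

Ground terms of depth ≤ 2:
  If N_k denotes the number of depth-≤k ground terms, the 5 constants give N_0 = 5, and each function symbol of arity r contributes N_{k-1}^r new terms at level k: N_k = 5 + N_{k-1}^2.
  N_0 = 5
  N_1 = 5 + 5^2 = 30
  N_2 = 5 + 30^2 = 905
So there are 905 ground terms available for substitution.
The clause has 1 distinct variable (x3), which appears in the body. In the free term algebra distinct substitutions yield syntactically distinct ground instances.
Number of ground instances = 905.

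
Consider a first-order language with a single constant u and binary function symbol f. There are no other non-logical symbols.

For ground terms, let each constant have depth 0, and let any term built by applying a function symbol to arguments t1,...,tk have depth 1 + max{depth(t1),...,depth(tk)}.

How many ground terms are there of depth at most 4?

Count level by level. With function symbols f/2, the terms of depth ≤ k are the 1 constant together with each function applied to depth-≤(k−1) tuples, so N_k = 1 + N_{k-1}^2.
N_0 = 1
N_1 = 1 + 1^2 = 2
N_2 = 1 + 2^2 = 5
N_3 = 1 + 5^2 = 26
N_4 = 1 + 26^2 = 677

677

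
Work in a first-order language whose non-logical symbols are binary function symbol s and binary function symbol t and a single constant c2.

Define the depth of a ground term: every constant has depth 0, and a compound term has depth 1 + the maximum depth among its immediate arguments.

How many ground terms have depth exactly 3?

Count level by level. With function symbols s/2, t/2, the terms of depth ≤ k are the 1 constant together with each function applied to depth-≤(k−1) tuples, so N_k = 1 + N_{k-1}^2 + N_{k-1}^2.
N_0 = 1
N_1 = 1 + 1^2 + 1^2 = 3
N_2 = 1 + 3^2 + 3^2 = 19
N_3 = 1 + 19^2 + 19^2 = 723
Terms of depth exactly 3: N_3 − N_2 = 723 − 19 = 704.

704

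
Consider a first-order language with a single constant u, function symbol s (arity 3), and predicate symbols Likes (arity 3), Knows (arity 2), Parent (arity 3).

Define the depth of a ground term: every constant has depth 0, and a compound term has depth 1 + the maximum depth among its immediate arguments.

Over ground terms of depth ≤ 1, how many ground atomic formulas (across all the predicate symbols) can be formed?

First count ground terms of depth ≤ 1.
Write N_k for the number of ground terms of depth ≤ k. A term of depth ≤ k is either a constant or a function symbol applied to arguments of depth ≤ k−1, so N_k = 1 + N_{k-1}^3.
N_0 = 1
N_1 = 1 + 1^3 = 2
Explicitly: u, s(u, u, u).
So |H| = 2.
Ground atoms are formed by filling each argument slot of a predicate with a term from H, so an r-ary predicate gives |H|^r atoms:
  Likes: 2^3 = 8;  Knows: 2^2 = 4;  Parent: 2^3 = 8
Total ground atoms: 8 + 4 + 8 = 20.

20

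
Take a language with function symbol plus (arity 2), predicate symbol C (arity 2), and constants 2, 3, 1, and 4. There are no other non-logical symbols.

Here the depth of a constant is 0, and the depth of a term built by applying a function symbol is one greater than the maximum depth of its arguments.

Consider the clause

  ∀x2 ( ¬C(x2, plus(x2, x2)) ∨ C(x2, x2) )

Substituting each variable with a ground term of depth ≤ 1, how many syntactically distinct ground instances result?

Ground terms of depth ≤ 1:
  Count level by level. With function symbols plus/2, the terms of depth ≤ k are the 4 constants together with each function applied to depth-≤(k−1) tuples, so N_k = 4 + N_{k-1}^2.
  N_0 = 4
  N_1 = 4 + 4^2 = 20
So there are 20 ground terms available for substitution.
The variable x2 ranges independently over the available ground terms, and distinct assignments produce distinct instances.
Number of ground instances = 20.

20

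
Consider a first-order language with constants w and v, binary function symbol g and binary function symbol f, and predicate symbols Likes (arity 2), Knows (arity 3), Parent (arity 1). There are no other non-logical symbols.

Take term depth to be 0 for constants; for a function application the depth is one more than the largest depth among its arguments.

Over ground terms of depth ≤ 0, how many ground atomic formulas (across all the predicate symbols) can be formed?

14

First count ground terms of depth ≤ 0.
Let N_k count ground terms of depth at most k. Each non-constant term of depth ≤ k is some function symbol applied to depth-≤(k−1) arguments, giving N_k = 2 + N_{k-1}^2 + N_{k-1}^2.
N_0 = 2
Explicitly: w, v.
So |H| = 2.
Ground atoms are formed by filling each argument slot of a predicate with a term from H, so an r-ary predicate gives |H|^r atoms:
  Likes: 2^2 = 4;  Knows: 2^3 = 8;  Parent: 2
Total ground atoms: 4 + 8 + 2 = 14.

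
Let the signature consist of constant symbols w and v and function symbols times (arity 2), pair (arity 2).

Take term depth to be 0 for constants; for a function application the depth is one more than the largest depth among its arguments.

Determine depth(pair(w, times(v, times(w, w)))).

3

depth(times(w, w)) = 1 + max(0, 0) = 1
depth(times(v, times(w, w))) = 1 + max(0, 1) = 2
depth(pair(w, times(v, times(w, w)))) = 1 + max(0, 2) = 3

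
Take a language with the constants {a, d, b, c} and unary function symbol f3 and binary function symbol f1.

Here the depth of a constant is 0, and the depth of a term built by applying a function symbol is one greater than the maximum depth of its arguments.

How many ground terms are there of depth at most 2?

604

Count level by level. With function symbols f3/1, f1/2, the terms of depth ≤ k are the 4 constants together with each function applied to depth-≤(k−1) tuples, so N_k = 4 + N_{k-1} + N_{k-1}^2.
N_0 = 4
N_1 = 4 + 4 + 4^2 = 24
N_2 = 4 + 24 + 24^2 = 604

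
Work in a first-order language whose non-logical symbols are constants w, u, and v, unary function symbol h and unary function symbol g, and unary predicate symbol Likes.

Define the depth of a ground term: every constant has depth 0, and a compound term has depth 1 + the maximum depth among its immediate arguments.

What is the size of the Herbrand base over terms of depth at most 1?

9

First count ground terms of depth ≤ 1.
Let N_k count ground terms of depth at most k. Each non-constant term of depth ≤ k is some function symbol applied to depth-≤(k−1) arguments, giving N_k = 3 + N_{k-1} + N_{k-1}.
N_0 = 3
N_1 = 3 + 3 + 3 = 9
So |H| = 9.
Each predicate of arity r yields |H|^r ground atoms (one per choice of an r-tuple from H):
  Likes: 9
Total ground atoms: 9.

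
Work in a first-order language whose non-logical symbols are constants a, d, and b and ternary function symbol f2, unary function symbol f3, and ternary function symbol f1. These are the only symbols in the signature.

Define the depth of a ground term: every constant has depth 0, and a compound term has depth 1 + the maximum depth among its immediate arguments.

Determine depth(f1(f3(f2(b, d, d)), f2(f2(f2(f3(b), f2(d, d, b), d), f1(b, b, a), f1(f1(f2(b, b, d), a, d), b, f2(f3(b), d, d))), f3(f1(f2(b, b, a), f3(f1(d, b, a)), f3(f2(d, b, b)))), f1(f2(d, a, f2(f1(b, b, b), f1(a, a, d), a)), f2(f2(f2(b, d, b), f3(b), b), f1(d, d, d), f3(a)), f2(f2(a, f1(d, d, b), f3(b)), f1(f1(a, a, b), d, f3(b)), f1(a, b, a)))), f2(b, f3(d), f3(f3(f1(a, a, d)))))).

6

depth(f2(b, d, d)) = 1 + max(0, 0, 0) = 1
depth(f3(f2(b, d, d))) = 1 + depth(f2(b, d, d)) = 1 + 1 = 2
depth(f3(b)) = 1 + depth(b) = 1 + 0 = 1
depth(f2(d, d, b)) = 1 + max(0, 0, 0) = 1
depth(f2(f3(b), f2(d, d, b), d)) = 1 + max(1, 1, 0) = 2
depth(f1(b, b, a)) = 1 + max(0, 0, 0) = 1
depth(f2(b, b, d)) = 1 + max(0, 0, 0) = 1
depth(f1(f2(b, b, d), a, d)) = 1 + max(1, 0, 0) = 2
depth(f2(f3(b), d, d)) = 1 + max(1, 0, 0) = 2
depth(f1(f1(f2(b, b, d), a, d), b, f2(f3(b), d, d))) = 1 + max(2, 0, 2) = 3
depth(f2(f2(f3(b), f2(d, d, b), d), f1(b, b, a), f1(f1(f2(b, b, d), a, d), b, f2(f3(b), d, d)))) = 1 + max(2, 1, 3) = 4
depth(f2(b, b, a)) = 1 + max(0, 0, 0) = 1
depth(f1(d, b, a)) = 1 + max(0, 0, 0) = 1
depth(f3(f1(d, b, a))) = 1 + depth(f1(d, b, a)) = 1 + 1 = 2
depth(f2(d, b, b)) = 1 + max(0, 0, 0) = 1
depth(f3(f2(d, b, b))) = 1 + depth(f2(d, b, b)) = 1 + 1 = 2
depth(f1(f2(b, b, a), f3(f1(d, b, a)), f3(f2(d, b, b)))) = 1 + max(1, 2, 2) = 3
depth(f3(f1(f2(b, b, a), f3(f1(d, b, a)), f3(f2(d, b, b))))) = 1 + depth(f1(f2(b, b, a), f3(f1(d, b, a)), f3(f2(d, b, b)))) = 1 + 3 = 4
depth(f1(b, b, b)) = 1 + max(0, 0, 0) = 1
depth(f1(a, a, d)) = 1 + max(0, 0, 0) = 1
depth(f2(f1(b, b, b), f1(a, a, d), a)) = 1 + max(1, 1, 0) = 2
depth(f2(d, a, f2(f1(b, b, b), f1(a, a, d), a))) = 1 + max(0, 0, 2) = 3
depth(f2(b, d, b)) = 1 + max(0, 0, 0) = 1
depth(f2(f2(b, d, b), f3(b), b)) = 1 + max(1, 1, 0) = 2
depth(f1(d, d, d)) = 1 + max(0, 0, 0) = 1
depth(f3(a)) = 1 + depth(a) = 1 + 0 = 1
depth(f2(f2(f2(b, d, b), f3(b), b), f1(d, d, d), f3(a))) = 1 + max(2, 1, 1) = 3
depth(f1(d, d, b)) = 1 + max(0, 0, 0) = 1
depth(f2(a, f1(d, d, b), f3(b))) = 1 + max(0, 1, 1) = 2
depth(f1(a, a, b)) = 1 + max(0, 0, 0) = 1
depth(f1(f1(a, a, b), d, f3(b))) = 1 + max(1, 0, 1) = 2
depth(f1(a, b, a)) = 1 + max(0, 0, 0) = 1
depth(f2(f2(a, f1(d, d, b), f3(b)), f1(f1(a, a, b), d, f3(b)), f1(a, b, a))) = 1 + max(2, 2, 1) = 3
depth(f1(f2(d, a, f2(f1(b, b, b), f1(a, a, d), a)), f2(f2(f2(b, d, b), f3(b), b), f1(d, d, d), f3(a)), f2(f2(a, f1(d, d, b), f3(b)), f1(f1(a, a, b), d, f3(b)), f1(a, b, a)))) = 1 + max(3, 3, 3) = 4
depth(f2(f2(f2(f3(b), f2(d, d, b), d), f1(b, b, a), f1(f1(f2(b, b, d), a, d), b, f2(f3(b), d, d))), f3(f1(f2(b, b, a), f3(f1(d, b, a)), f3(f2(d, b, b)))), f1(f2(d, a, f2(f1(b, b, b), f1(a, a, d), a)), f2(f2(f2(b, d, b), f3(b), b), f1(d, d, d), f3(a)), f2(f2(a, f1(d, d, b), f3(b)), f1(f1(a, a, b), d, f3(b)), f1(a, b, a))))) = 1 + max(4, 4, 4) = 5
depth(f3(d)) = 1 + depth(d) = 1 + 0 = 1
depth(f3(f1(a, a, d))) = 1 + depth(f1(a, a, d)) = 1 + 1 = 2
depth(f3(f3(f1(a, a, d)))) = 1 + depth(f3(f1(a, a, d))) = 1 + 2 = 3
depth(f2(b, f3(d), f3(f3(f1(a, a, d))))) = 1 + max(0, 1, 3) = 4
depth(f1(f3(f2(b, d, d)), f2(f2(f2(f3(b), f2(d, d, b), d), f1(b, b, a), f1(f1(f2(b, b, d), a, d), b, f2(f3(b), d, d))), f3(f1(f2(b, b, a), f3(f1(d, b, a)), f3(f2(d, b, b)))), f1(f2(d, a, f2(f1(b, b, b), f1(a, a, d), a)), f2(f2(f2(b, d, b), f3(b), b), f1(d, d, d), f3(a)), f2(f2(a, f1(d, d, b), f3(b)), f1(f1(a, a, b), d, f3(b)), f1(a, b, a)))), f2(b, f3(d), f3(f3(f1(a, a, d)))))) = 1 + max(2, 5, 4) = 6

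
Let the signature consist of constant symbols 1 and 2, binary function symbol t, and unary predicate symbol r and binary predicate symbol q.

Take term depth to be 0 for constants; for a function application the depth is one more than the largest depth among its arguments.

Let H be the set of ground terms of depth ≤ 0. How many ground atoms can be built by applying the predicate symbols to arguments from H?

First count ground terms of depth ≤ 0.
Let N_k = |{terms of depth ≤ k}|. Then N_0 = 2 and N_k = 2 + N_{k-1}^2 for k ≥ 1 (one summand per function symbol, arity giving the exponent).
N_0 = 2
So |H| = 2.
For each predicate symbol, the number of ground atoms is |H| raised to its arity; summing:
  r: 2;  q: 2^2 = 4
Total ground atoms: 2 + 4 = 6.

6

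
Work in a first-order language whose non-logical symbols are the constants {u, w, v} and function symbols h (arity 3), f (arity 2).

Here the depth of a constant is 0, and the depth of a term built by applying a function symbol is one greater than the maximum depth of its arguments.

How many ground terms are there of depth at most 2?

60843

Count level by level. With function symbols h/3, f/2, the terms of depth ≤ k are the 3 constants together with each function applied to depth-≤(k−1) tuples, so N_k = 3 + N_{k-1}^3 + N_{k-1}^2.
N_0 = 3
N_1 = 3 + 3^3 + 3^2 = 39
N_2 = 3 + 39^3 + 39^2 = 60843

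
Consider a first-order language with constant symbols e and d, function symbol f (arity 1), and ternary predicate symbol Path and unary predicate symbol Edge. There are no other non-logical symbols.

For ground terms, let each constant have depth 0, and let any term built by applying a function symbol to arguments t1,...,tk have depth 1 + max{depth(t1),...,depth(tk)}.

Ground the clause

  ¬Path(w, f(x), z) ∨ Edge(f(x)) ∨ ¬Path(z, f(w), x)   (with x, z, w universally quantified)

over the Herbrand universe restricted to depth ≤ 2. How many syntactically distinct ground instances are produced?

216

Ground terms of depth ≤ 2:
  If N_k denotes the number of depth-≤k ground terms, the 2 constants give N_0 = 2, and each function symbol of arity r contributes N_{k-1}^r new terms at level k: N_k = 2 + N_{k-1}.
  N_0 = 2
  N_1 = 2 + 2 = 4
  N_2 = 2 + 4 = 6
  Explicitly: e, d, f(e), f(d), f(f(e)), f(f(d)).
So there are 6 ground terms available for substitution.
There are 3 variables to instantiate (x, z, w), each occurring in at least one literal, so different choices give different ground instances.
Number of ground instances = 6^3 = 216.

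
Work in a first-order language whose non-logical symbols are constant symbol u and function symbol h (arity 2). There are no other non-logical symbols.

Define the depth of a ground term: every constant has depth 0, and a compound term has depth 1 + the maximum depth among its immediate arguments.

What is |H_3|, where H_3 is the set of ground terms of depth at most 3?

26

Let N_k count ground terms of depth at most k. Each non-constant term of depth ≤ k is some function symbol applied to depth-≤(k−1) arguments, giving N_k = 1 + N_{k-1}^2.
N_0 = 1
N_1 = 1 + 1^2 = 2
N_2 = 1 + 2^2 = 5
N_3 = 1 + 5^2 = 26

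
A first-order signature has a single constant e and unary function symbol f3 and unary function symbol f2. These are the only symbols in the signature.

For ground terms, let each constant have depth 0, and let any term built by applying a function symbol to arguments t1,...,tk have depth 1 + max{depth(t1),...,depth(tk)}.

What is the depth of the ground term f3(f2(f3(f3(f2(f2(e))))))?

6

depth(f2(e)) = 1 + depth(e) = 1 + 0 = 1
depth(f2(f2(e))) = 1 + depth(f2(e)) = 1 + 1 = 2
depth(f3(f2(f2(e)))) = 1 + depth(f2(f2(e))) = 1 + 2 = 3
depth(f3(f3(f2(f2(e))))) = 1 + depth(f3(f2(f2(e)))) = 1 + 3 = 4
depth(f2(f3(f3(f2(f2(e)))))) = 1 + depth(f3(f3(f2(f2(e))))) = 1 + 4 = 5
depth(f3(f2(f3(f3(f2(f2(e))))))) = 1 + depth(f2(f3(f3(f2(f2(e)))))) = 1 + 5 = 6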